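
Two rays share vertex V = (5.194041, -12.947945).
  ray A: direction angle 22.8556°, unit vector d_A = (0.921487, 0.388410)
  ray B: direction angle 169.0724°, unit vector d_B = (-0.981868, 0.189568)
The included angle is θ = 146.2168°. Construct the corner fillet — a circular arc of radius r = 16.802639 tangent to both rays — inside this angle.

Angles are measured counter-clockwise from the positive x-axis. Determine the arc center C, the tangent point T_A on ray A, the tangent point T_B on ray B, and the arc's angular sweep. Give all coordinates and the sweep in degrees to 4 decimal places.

center=(3.3695,4.5173) T_A=(9.8958,-10.9661) T_B=(0.1842,-11.9807) sweep=33.7832

bisector direction at 95.9640° = (-0.103904,0.994587)
center distance |VC| = r/sin(θ/2) = 16.802639/sin(73.1084°) = 17.560255
C = V + |VC|·bis = (3.3695,4.5173)
T_A = V + ((C−V)·d_A)·d_A = V + 5.1023·d_A = (9.8958,-10.9661)
T_B = V + ((C−V)·d_B)·d_B = V + 5.1023·d_B = (0.1842,-11.9807)
sweep = 180° − θ = 33.7832°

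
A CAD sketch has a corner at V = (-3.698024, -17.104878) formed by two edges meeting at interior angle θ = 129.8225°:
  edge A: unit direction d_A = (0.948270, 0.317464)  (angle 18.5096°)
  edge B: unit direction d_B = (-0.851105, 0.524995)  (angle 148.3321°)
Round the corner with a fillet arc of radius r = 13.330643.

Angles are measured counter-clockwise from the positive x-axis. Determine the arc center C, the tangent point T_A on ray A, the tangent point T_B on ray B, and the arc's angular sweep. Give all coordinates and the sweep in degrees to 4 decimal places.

center=(-2.0115,-2.4824) T_A=(2.2205,-15.1235) T_B=(-9.0101,-13.8282) sweep=50.1775

bisector direction at 83.4209° = (0.114576,0.993415)
center distance |VC| = r/sin(θ/2) = 13.330643/sin(64.9112°) = 14.719387
C = V + |VC|·bis = (-2.0115,-2.4824)
T_A = V + ((C−V)·d_A)·d_A = V + 6.2413·d_A = (2.2205,-15.1235)
T_B = V + ((C−V)·d_B)·d_B = V + 6.2413·d_B = (-9.0101,-13.8282)
sweep = 180° − θ = 50.1775°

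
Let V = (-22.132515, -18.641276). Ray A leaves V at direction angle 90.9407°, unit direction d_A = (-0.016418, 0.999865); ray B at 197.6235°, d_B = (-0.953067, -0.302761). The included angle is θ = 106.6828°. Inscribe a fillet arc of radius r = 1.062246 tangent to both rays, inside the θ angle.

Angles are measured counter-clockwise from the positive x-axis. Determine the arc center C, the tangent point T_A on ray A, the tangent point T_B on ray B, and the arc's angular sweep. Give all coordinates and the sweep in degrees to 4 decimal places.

center=(-23.2076,-17.8682) T_A=(-22.1455,-17.8508) T_B=(-22.8860,-18.8806) sweep=73.3172

bisector direction at 144.2821° = (-0.811901,0.583795)
center distance |VC| = r/sin(θ/2) = 1.062246/sin(53.3414°) = 1.324154
C = V + |VC|·bis = (-23.2076,-17.8682)
T_A = V + ((C−V)·d_A)·d_A = V + 0.7906·d_A = (-22.1455,-17.8508)
T_B = V + ((C−V)·d_B)·d_B = V + 0.7906·d_B = (-22.8860,-18.8806)
sweep = 180° − θ = 73.3172°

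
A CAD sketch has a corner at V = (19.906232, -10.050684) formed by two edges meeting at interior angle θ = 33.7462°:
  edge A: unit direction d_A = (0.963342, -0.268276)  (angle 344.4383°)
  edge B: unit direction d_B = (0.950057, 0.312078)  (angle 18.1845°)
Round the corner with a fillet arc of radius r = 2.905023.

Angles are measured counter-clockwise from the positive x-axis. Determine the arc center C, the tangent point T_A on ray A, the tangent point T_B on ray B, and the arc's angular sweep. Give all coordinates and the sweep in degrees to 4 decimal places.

center=(29.9122,-9.8216) T_A=(29.1329,-12.6202) T_B=(29.0056,-7.0617) sweep=146.2538

bisector direction at 1.3114° = (0.999738,0.022886)
center distance |VC| = r/sin(θ/2) = 2.905023/sin(16.8731°) = 10.008591
C = V + |VC|·bis = (29.9122,-9.8216)
T_A = V + ((C−V)·d_A)·d_A = V + 9.5777·d_A = (29.1329,-12.6202)
T_B = V + ((C−V)·d_B)·d_B = V + 9.5777·d_B = (29.0056,-7.0617)
sweep = 180° − θ = 146.2538°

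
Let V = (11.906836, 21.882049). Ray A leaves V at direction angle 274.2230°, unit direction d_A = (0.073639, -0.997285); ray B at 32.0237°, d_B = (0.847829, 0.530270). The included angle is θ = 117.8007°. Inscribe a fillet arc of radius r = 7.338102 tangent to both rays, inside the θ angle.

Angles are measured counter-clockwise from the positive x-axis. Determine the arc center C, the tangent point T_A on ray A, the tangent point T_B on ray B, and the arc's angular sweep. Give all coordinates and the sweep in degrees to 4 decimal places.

center=(19.5510,18.0079) T_A=(12.2328,17.4675) T_B=(15.6598,24.2293) sweep=62.1993

bisector direction at 333.1234° = (0.891982,-0.452071)
center distance |VC| = r/sin(θ/2) = 7.338102/sin(58.9004°) = 8.569844
C = V + |VC|·bis = (19.5510,18.0079)
T_A = V + ((C−V)·d_A)·d_A = V + 4.4266·d_A = (12.2328,17.4675)
T_B = V + ((C−V)·d_B)·d_B = V + 4.4266·d_B = (15.6598,24.2293)
sweep = 180° − θ = 62.1993°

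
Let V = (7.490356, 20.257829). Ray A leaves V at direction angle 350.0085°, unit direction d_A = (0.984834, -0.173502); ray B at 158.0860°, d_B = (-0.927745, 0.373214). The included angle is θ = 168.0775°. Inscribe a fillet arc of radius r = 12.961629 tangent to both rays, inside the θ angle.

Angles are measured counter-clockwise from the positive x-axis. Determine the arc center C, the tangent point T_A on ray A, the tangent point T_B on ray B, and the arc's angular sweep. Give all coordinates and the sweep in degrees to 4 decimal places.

bisector direction at 74.0473° = (0.274845,0.961489)
center distance |VC| = r/sin(θ/2) = 12.961629/sin(84.0387°) = 13.032102
C = V + |VC|·bis = (11.0722,32.7880)
T_A = V + ((C−V)·d_A)·d_A = V + 1.3535·d_A = (8.8233,20.0230)
T_B = V + ((C−V)·d_B)·d_B = V + 1.3535·d_B = (6.2347,20.7630)
sweep = 180° − θ = 11.9225°

center=(11.0722,32.7880) T_A=(8.8233,20.0230) T_B=(6.2347,20.7630) sweep=11.9225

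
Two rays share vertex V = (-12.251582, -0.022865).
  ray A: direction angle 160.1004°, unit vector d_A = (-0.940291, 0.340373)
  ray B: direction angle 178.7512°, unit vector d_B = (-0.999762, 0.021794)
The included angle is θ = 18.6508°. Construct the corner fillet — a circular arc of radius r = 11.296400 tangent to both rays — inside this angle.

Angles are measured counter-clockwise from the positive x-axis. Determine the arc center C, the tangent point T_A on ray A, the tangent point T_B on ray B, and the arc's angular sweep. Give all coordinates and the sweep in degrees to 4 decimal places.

center=(-80.7808,12.7701) T_A=(-76.9358,23.3920) T_B=(-81.0270,1.4764) sweep=161.3492

bisector direction at 169.4258° = (-0.983018,0.183509)
center distance |VC| = r/sin(θ/2) = 11.296400/sin(9.3254°) = 69.713095
C = V + |VC|·bis = (-80.7808,12.7701)
T_A = V + ((C−V)·d_A)·d_A = V + 68.7918·d_A = (-76.9358,23.3920)
T_B = V + ((C−V)·d_B)·d_B = V + 68.7918·d_B = (-81.0270,1.4764)
sweep = 180° − θ = 161.3492°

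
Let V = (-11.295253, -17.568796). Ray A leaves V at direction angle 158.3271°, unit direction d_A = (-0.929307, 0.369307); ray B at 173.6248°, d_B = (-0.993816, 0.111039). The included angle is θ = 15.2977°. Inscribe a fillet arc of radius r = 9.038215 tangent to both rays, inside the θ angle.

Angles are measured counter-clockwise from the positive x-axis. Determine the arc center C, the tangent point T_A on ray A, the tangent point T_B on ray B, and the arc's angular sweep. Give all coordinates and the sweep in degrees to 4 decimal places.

center=(-77.1760,-1.1135) T_A=(-73.8381,7.2858) T_B=(-78.1796,-10.0958) sweep=164.7023

bisector direction at 165.9759° = (-0.970194,0.242329)
center distance |VC| = r/sin(θ/2) = 9.038215/sin(7.6489°) = 67.904709
C = V + |VC|·bis = (-77.1760,-1.1135)
T_A = V + ((C−V)·d_A)·d_A = V + 67.3005·d_A = (-73.8381,7.2858)
T_B = V + ((C−V)·d_B)·d_B = V + 67.3005·d_B = (-78.1796,-10.0958)
sweep = 180° − θ = 164.7023°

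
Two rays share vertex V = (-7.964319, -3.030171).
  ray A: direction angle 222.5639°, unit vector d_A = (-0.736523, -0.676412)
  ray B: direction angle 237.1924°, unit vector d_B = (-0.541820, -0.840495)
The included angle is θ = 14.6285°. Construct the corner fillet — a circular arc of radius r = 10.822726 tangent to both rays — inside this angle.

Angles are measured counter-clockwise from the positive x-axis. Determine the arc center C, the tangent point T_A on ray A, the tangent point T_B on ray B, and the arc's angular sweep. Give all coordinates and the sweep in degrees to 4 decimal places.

bisector direction at 229.8782° = (-0.644415,-0.764676)
center distance |VC| = r/sin(θ/2) = 10.822726/sin(7.3143°) = 85.009941
C = V + |VC|·bis = (-62.7460,-68.0352)
T_A = V + ((C−V)·d_A)·d_A = V + 84.3182·d_A = (-70.0666,-60.0640)
T_B = V + ((C−V)·d_B)·d_B = V + 84.3182·d_B = (-53.6496,-73.8992)
sweep = 180° − θ = 165.3715°

center=(-62.7460,-68.0352) T_A=(-70.0666,-60.0640) T_B=(-53.6496,-73.8992) sweep=165.3715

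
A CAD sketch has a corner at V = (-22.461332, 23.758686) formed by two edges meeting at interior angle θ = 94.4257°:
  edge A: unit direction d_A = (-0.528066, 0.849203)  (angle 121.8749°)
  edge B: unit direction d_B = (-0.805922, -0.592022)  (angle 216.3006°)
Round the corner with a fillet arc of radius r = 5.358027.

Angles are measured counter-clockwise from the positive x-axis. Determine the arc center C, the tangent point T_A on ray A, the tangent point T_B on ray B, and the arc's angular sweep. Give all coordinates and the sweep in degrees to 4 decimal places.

center=(-29.6303,25.1408) T_A=(-25.0802,27.9702) T_B=(-26.4582,20.8226) sweep=85.5743

bisector direction at 169.0877° = (-0.981918,0.189305)
center distance |VC| = r/sin(θ/2) = 5.358027/sin(47.2129°) = 7.300936
C = V + |VC|·bis = (-29.6303,25.1408)
T_A = V + ((C−V)·d_A)·d_A = V + 4.9594·d_A = (-25.0802,27.9702)
T_B = V + ((C−V)·d_B)·d_B = V + 4.9594·d_B = (-26.4582,20.8226)
sweep = 180° − θ = 85.5743°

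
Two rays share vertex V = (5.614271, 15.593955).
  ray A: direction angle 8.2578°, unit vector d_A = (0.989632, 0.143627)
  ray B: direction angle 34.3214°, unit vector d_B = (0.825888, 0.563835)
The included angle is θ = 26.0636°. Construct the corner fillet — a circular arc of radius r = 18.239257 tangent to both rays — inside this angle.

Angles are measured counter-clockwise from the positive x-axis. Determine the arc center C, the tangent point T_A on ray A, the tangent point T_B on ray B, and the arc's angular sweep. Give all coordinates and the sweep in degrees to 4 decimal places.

bisector direction at 21.2896° = (0.931757,0.363082)
center distance |VC| = r/sin(θ/2) = 18.239257/sin(13.0318°) = 80.886561
C = V + |VC|·bis = (80.9809,44.9624)
T_A = V + ((C−V)·d_A)·d_A = V + 78.8033·d_A = (83.6006,26.9123)
T_B = V + ((C−V)·d_B)·d_B = V + 78.8033·d_B = (70.6970,60.0260)
sweep = 180° − θ = 153.9364°

center=(80.9809,44.9624) T_A=(83.6006,26.9123) T_B=(70.6970,60.0260) sweep=153.9364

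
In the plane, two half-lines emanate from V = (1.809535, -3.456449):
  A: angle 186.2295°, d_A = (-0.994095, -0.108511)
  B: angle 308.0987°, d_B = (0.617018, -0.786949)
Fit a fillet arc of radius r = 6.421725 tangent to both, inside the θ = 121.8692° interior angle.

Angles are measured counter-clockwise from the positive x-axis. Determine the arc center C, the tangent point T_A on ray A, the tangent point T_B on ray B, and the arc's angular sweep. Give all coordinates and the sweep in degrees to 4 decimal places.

center=(-1.0418,-10.2276) T_A=(-1.7386,-3.8437) T_B=(4.0118,-6.2652) sweep=58.1308

bisector direction at 247.1641° = (-0.388093,-0.921620)
center distance |VC| = r/sin(θ/2) = 6.421725/sin(60.9346°) = 7.346959
C = V + |VC|·bis = (-1.0418,-10.2276)
T_A = V + ((C−V)·d_A)·d_A = V + 3.5692·d_A = (-1.7386,-3.8437)
T_B = V + ((C−V)·d_B)·d_B = V + 3.5692·d_B = (4.0118,-6.2652)
sweep = 180° − θ = 58.1308°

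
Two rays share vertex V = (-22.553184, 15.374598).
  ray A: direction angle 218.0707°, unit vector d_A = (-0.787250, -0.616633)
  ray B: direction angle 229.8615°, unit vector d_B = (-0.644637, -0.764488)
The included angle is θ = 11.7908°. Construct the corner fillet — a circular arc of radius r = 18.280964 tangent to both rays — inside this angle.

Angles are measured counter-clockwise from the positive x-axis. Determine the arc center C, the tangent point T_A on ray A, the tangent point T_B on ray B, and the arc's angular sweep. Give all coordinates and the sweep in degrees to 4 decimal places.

bisector direction at 223.9661° = (-0.719751,-0.694233)
center distance |VC| = r/sin(θ/2) = 18.280964/sin(5.8954°) = 177.981575
C = V + |VC|·bis = (-150.6555,-108.1860)
T_A = V + ((C−V)·d_A)·d_A = V + 177.0402·d_A = (-161.9282,-93.7943)
T_B = V + ((C−V)·d_B)·d_B = V + 177.0402·d_B = (-136.6800,-119.9706)
sweep = 180° − θ = 168.2092°

center=(-150.6555,-108.1860) T_A=(-161.9282,-93.7943) T_B=(-136.6800,-119.9706) sweep=168.2092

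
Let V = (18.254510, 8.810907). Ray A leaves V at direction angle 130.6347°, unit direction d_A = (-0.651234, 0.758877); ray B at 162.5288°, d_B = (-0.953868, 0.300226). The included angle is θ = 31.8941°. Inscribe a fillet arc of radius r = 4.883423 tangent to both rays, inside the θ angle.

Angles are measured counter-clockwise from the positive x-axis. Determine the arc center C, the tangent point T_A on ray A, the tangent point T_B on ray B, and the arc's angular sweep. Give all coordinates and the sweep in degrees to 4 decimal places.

bisector direction at 146.5817° = (-0.834672,0.550747)
center distance |VC| = r/sin(θ/2) = 4.883423/sin(15.9471°) = 17.774132
C = V + |VC|·bis = (3.4189,18.6000)
T_A = V + ((C−V)·d_A)·d_A = V + 17.0901·d_A = (7.1248,21.7802)
T_B = V + ((C−V)·d_B)·d_B = V + 17.0901·d_B = (1.9528,13.9418)
sweep = 180° − θ = 148.1059°

center=(3.4189,18.6000) T_A=(7.1248,21.7802) T_B=(1.9528,13.9418) sweep=148.1059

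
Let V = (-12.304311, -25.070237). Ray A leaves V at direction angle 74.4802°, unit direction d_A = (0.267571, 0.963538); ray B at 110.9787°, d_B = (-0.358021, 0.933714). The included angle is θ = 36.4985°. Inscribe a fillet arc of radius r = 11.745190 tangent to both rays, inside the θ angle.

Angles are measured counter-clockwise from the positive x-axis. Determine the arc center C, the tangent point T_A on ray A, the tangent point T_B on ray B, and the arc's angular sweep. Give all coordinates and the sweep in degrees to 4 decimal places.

center=(-14.0904,12.3936) T_A=(-2.7734,9.2510) T_B=(-25.0570,8.1886) sweep=143.5015

bisector direction at 92.7294° = (-0.047620,0.998866)
center distance |VC| = r/sin(θ/2) = 11.745190/sin(18.2492°) = 37.506430
C = V + |VC|·bis = (-14.0904,12.3936)
T_A = V + ((C−V)·d_A)·d_A = V + 35.6200·d_A = (-2.7734,9.2510)
T_B = V + ((C−V)·d_B)·d_B = V + 35.6200·d_B = (-25.0570,8.1886)
sweep = 180° − θ = 143.5015°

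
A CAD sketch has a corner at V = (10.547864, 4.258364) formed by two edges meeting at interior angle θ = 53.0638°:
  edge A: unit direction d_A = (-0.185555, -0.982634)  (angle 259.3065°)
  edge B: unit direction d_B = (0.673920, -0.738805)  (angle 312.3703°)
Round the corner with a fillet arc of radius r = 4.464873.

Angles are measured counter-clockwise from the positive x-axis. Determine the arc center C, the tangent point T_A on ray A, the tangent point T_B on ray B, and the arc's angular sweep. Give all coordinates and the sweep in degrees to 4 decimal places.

center=(13.2758,-5.3575) T_A=(8.8885,-4.5290) T_B=(16.5745,-2.3485) sweep=126.9362

bisector direction at 285.8384° = (0.272925,-0.962035)
center distance |VC| = r/sin(θ/2) = 4.464873/sin(26.5319°) = 9.995328
C = V + |VC|·bis = (13.2758,-5.3575)
T_A = V + ((C−V)·d_A)·d_A = V + 8.9427·d_A = (8.8885,-4.5290)
T_B = V + ((C−V)·d_B)·d_B = V + 8.9427·d_B = (16.5745,-2.3485)
sweep = 180° − θ = 126.9362°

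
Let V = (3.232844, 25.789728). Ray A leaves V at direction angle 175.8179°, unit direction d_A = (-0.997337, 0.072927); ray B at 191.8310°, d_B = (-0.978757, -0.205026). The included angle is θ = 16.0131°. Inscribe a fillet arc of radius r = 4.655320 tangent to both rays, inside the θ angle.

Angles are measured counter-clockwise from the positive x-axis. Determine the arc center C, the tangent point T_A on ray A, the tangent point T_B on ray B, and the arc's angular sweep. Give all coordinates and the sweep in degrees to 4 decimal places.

center=(-30.1154,23.5604) T_A=(-29.7759,28.2034) T_B=(-29.1609,19.0040) sweep=163.9869

bisector direction at 183.8245° = (-0.997773,-0.066700)
center distance |VC| = r/sin(θ/2) = 4.655320/sin(8.0066°) = 33.422668
C = V + |VC|·bis = (-30.1154,23.5604)
T_A = V + ((C−V)·d_A)·d_A = V + 33.0969·d_A = (-29.7759,28.2034)
T_B = V + ((C−V)·d_B)·d_B = V + 33.0969·d_B = (-29.1609,19.0040)
sweep = 180° − θ = 163.9869°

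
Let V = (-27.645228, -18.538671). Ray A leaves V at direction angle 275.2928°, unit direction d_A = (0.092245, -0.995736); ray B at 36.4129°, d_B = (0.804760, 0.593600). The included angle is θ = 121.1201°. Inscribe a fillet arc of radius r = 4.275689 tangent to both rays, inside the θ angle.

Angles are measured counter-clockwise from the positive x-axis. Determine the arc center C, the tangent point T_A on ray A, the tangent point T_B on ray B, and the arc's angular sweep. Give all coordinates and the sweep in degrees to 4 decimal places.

center=(-23.1652,-20.5471) T_A=(-27.4226,-20.9415) T_B=(-25.7032,-17.1062) sweep=58.8799

bisector direction at 335.8528° = (0.912498,-0.409082)
center distance |VC| = r/sin(θ/2) = 4.275689/sin(60.5600°) = 4.909668
C = V + |VC|·bis = (-23.1652,-20.5471)
T_A = V + ((C−V)·d_A)·d_A = V + 2.4132·d_A = (-27.4226,-20.9415)
T_B = V + ((C−V)·d_B)·d_B = V + 2.4132·d_B = (-25.7032,-17.1062)
sweep = 180° − θ = 58.8799°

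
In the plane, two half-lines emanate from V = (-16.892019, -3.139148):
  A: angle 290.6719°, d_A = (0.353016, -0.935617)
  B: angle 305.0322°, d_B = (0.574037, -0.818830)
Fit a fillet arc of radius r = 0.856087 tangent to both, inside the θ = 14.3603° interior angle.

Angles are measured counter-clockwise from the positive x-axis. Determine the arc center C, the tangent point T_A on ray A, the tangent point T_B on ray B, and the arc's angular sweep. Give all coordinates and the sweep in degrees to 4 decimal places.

center=(-13.6921,-9.1950) T_A=(-14.4931,-9.4972) T_B=(-12.9911,-8.7036) sweep=165.6397

bisector direction at 297.8521° = (0.467190,-0.884157)
center distance |VC| = r/sin(θ/2) = 0.856087/sin(7.1802°) = 6.849271
C = V + |VC|·bis = (-13.6921,-9.1950)
T_A = V + ((C−V)·d_A)·d_A = V + 6.7956·d_A = (-14.4931,-9.4972)
T_B = V + ((C−V)·d_B)·d_B = V + 6.7956·d_B = (-12.9911,-8.7036)
sweep = 180° − θ = 165.6397°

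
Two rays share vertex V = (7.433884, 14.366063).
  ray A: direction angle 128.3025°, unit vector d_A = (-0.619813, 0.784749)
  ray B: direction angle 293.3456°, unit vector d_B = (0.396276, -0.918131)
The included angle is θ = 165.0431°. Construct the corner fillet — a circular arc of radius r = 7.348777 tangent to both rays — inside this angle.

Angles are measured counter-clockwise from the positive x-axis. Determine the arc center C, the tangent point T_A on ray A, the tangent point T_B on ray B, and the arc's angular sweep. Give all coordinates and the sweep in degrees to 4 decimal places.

center=(1.0690,10.5682) T_A=(6.8360,15.1231) T_B=(7.8162,13.4804) sweep=14.9569

bisector direction at 210.8241° = (-0.858745,-0.512403)
center distance |VC| = r/sin(θ/2) = 7.348777/sin(82.5216°) = 7.411823
C = V + |VC|·bis = (1.0690,10.5682)
T_A = V + ((C−V)·d_A)·d_A = V + 0.9647·d_A = (6.8360,15.1231)
T_B = V + ((C−V)·d_B)·d_B = V + 0.9647·d_B = (7.8162,13.4804)
sweep = 180° − θ = 14.9569°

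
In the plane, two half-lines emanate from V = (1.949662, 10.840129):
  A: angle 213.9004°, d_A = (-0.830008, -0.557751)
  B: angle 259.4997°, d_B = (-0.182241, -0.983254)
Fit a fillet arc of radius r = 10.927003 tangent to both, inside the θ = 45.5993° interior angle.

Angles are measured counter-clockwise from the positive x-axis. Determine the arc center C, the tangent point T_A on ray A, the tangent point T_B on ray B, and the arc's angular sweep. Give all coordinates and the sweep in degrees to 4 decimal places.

bisector direction at 236.7001° = (-0.549022,-0.835808)
center distance |VC| = r/sin(θ/2) = 10.927003/sin(22.7996°) = 28.197993
C = V + |VC|·bis = (-13.5317,-12.7280)
T_A = V + ((C−V)·d_A)·d_A = V + 25.9948·d_A = (-19.6262,-3.6585)
T_B = V + ((C−V)·d_B)·d_B = V + 25.9948·d_B = (-2.7876,-14.7193)
sweep = 180° − θ = 134.4007°

center=(-13.5317,-12.7280) T_A=(-19.6262,-3.6585) T_B=(-2.7876,-14.7193) sweep=134.4007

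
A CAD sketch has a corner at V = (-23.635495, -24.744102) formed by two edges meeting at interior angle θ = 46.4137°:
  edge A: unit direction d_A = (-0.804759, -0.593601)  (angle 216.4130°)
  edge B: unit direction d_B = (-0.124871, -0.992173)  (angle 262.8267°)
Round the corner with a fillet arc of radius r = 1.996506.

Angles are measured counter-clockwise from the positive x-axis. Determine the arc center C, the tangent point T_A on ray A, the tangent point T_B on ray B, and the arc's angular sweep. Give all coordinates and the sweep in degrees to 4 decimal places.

center=(-26.1979,-29.1150) T_A=(-27.3830,-27.5083) T_B=(-24.2170,-29.3643) sweep=133.5863

bisector direction at 239.6199° = (-0.505735,-0.862689)
center distance |VC| = r/sin(θ/2) = 1.996506/sin(23.2068°) = 5.066608
C = V + |VC|·bis = (-26.1979,-29.1150)
T_A = V + ((C−V)·d_A)·d_A = V + 4.6567·d_A = (-27.3830,-27.5083)
T_B = V + ((C−V)·d_B)·d_B = V + 4.6567·d_B = (-24.2170,-29.3643)
sweep = 180° − θ = 133.5863°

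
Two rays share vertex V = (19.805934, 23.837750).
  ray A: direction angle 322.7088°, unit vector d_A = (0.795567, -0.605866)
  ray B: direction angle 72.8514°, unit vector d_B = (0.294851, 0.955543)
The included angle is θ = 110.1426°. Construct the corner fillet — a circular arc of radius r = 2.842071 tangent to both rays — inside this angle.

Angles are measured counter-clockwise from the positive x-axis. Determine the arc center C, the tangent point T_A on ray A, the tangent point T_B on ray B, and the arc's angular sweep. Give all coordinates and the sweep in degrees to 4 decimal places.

bisector direction at 17.7801° = (0.952236,0.305365)
center distance |VC| = r/sin(θ/2) = 2.842071/sin(55.0713°) = 3.466510
C = V + |VC|·bis = (23.1069,24.8963)
T_A = V + ((C−V)·d_A)·d_A = V + 1.9848·d_A = (21.3850,22.6352)
T_B = V + ((C−V)·d_B)·d_B = V + 1.9848·d_B = (20.3911,25.7343)
sweep = 180° − θ = 69.8574°

center=(23.1069,24.8963) T_A=(21.3850,22.6352) T_B=(20.3911,25.7343) sweep=69.8574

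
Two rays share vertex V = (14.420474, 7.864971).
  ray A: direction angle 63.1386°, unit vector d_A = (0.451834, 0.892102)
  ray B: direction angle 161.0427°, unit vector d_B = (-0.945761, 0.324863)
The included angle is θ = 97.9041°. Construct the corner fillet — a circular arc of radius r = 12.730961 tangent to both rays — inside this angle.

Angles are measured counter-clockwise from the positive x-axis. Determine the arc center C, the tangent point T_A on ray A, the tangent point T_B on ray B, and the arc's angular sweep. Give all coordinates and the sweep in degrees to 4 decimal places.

bisector direction at 112.0906° = (-0.376073,0.926590)
center distance |VC| = r/sin(θ/2) = 12.730961/sin(48.9520°) = 16.880975
C = V + |VC|·bis = (8.0720,23.5067)
T_A = V + ((C−V)·d_A)·d_A = V + 11.0856·d_A = (19.4293,17.7544)
T_B = V + ((C−V)·d_B)·d_B = V + 11.0856·d_B = (3.9362,11.4663)
sweep = 180° − θ = 82.0959°

center=(8.0720,23.5067) T_A=(19.4293,17.7544) T_B=(3.9362,11.4663) sweep=82.0959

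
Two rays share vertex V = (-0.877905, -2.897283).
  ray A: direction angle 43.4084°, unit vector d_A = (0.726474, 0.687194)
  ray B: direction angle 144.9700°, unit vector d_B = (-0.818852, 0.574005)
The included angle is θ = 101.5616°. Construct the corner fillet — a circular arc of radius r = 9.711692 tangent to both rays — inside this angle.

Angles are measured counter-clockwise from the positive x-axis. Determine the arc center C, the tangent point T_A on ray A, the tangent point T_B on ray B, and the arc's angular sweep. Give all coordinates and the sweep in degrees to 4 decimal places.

bisector direction at 94.1892° = (-0.073050,0.997328)
center distance |VC| = r/sin(θ/2) = 9.711692/sin(50.7808°) = 12.535540
C = V + |VC|·bis = (-1.7936,9.6048)
T_A = V + ((C−V)·d_A)·d_A = V + 7.9261·d_A = (4.8802,2.5495)
T_B = V + ((C−V)·d_B)·d_B = V + 7.9261·d_B = (-7.3682,1.6523)
sweep = 180° − θ = 78.4384°

center=(-1.7936,9.6048) T_A=(4.8802,2.5495) T_B=(-7.3682,1.6523) sweep=78.4384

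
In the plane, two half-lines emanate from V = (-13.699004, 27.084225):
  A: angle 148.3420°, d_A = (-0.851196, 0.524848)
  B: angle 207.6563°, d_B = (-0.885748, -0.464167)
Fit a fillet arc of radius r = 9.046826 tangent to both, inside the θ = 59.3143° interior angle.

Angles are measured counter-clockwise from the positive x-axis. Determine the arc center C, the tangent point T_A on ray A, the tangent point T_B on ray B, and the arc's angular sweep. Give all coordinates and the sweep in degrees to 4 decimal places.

center=(-31.9713,27.7226) T_A=(-27.2231,35.4232) T_B=(-27.7721,19.7094) sweep=120.6857

bisector direction at 177.9992° = (-0.999390,0.034914)
center distance |VC| = r/sin(θ/2) = 9.046826/sin(29.6572°) = 18.283475
C = V + |VC|·bis = (-31.9713,27.7226)
T_A = V + ((C−V)·d_A)·d_A = V + 15.8884·d_A = (-27.2231,35.4232)
T_B = V + ((C−V)·d_B)·d_B = V + 15.8884·d_B = (-27.7721,19.7094)
sweep = 180° − θ = 120.6857°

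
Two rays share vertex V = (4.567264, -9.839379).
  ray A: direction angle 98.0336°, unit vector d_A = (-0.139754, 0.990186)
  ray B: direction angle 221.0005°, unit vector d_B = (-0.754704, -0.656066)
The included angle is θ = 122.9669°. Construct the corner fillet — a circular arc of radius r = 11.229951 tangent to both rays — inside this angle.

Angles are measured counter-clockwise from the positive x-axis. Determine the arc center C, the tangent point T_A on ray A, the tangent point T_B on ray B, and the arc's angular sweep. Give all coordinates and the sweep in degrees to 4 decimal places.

bisector direction at 159.5170° = (-0.936776,0.349929)
center distance |VC| = r/sin(θ/2) = 11.229951/sin(61.4834°) = 12.780490
C = V + |VC|·bis = (-7.4052,-5.3671)
T_A = V + ((C−V)·d_A)·d_A = V + 6.1016·d_A = (3.7145,-3.7977)
T_B = V + ((C−V)·d_B)·d_B = V + 6.1016·d_B = (-0.0376,-13.8424)
sweep = 180° − θ = 57.0331°

center=(-7.4052,-5.3671) T_A=(3.7145,-3.7977) T_B=(-0.0376,-13.8424) sweep=57.0331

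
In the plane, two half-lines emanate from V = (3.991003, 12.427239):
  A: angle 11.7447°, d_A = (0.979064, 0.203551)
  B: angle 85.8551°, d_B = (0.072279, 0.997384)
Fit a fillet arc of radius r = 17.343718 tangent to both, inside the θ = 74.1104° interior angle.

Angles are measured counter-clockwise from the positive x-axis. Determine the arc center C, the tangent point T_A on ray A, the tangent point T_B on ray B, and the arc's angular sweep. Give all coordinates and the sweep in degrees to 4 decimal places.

center=(22.9496,34.0834) T_A=(26.4799,17.1028) T_B=(5.6512,35.3370) sweep=105.8896

bisector direction at 48.7999° = (0.658691,0.752414)
center distance |VC| = r/sin(θ/2) = 17.343718/sin(37.0552°) = 28.782233
C = V + |VC|·bis = (22.9496,34.0834)
T_A = V + ((C−V)·d_A)·d_A = V + 22.9698·d_A = (26.4799,17.1028)
T_B = V + ((C−V)·d_B)·d_B = V + 22.9698·d_B = (5.6512,35.3370)
sweep = 180° − θ = 105.8896°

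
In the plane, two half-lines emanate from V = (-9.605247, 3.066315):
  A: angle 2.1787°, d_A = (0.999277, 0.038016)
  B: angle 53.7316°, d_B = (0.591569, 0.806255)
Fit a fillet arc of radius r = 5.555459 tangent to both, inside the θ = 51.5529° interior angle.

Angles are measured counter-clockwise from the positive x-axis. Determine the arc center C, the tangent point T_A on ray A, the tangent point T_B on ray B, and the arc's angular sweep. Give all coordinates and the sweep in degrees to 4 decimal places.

center=(1.6793,9.0551) T_A=(1.8905,3.5037) T_B=(-2.7998,12.3415) sweep=128.4471

bisector direction at 27.9552° = (0.883315,0.468780)
center distance |VC| = r/sin(θ/2) = 5.555459/sin(25.7765°) = 12.775252
C = V + |VC|·bis = (1.6793,9.0551)
T_A = V + ((C−V)·d_A)·d_A = V + 11.5041·d_A = (1.8905,3.5037)
T_B = V + ((C−V)·d_B)·d_B = V + 11.5041·d_B = (-2.7998,12.3415)
sweep = 180° − θ = 128.4471°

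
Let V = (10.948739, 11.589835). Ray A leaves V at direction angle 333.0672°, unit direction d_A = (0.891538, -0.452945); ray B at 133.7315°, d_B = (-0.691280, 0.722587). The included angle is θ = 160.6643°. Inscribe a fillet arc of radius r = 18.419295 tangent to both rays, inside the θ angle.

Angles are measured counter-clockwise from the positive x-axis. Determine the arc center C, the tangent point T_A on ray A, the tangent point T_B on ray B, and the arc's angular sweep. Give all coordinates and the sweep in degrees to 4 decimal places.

center=(22.0892,26.5901) T_A=(13.7462,10.1686) T_B=(8.7796,13.8572) sweep=19.3357

bisector direction at 53.3994° = (0.596234,0.802811)
center distance |VC| = r/sin(θ/2) = 18.419295/sin(80.3321°) = 18.684657
C = V + |VC|·bis = (22.0892,26.5901)
T_A = V + ((C−V)·d_A)·d_A = V + 3.1378·d_A = (13.7462,10.1686)
T_B = V + ((C−V)·d_B)·d_B = V + 3.1378·d_B = (8.7796,13.8572)
sweep = 180° − θ = 19.3357°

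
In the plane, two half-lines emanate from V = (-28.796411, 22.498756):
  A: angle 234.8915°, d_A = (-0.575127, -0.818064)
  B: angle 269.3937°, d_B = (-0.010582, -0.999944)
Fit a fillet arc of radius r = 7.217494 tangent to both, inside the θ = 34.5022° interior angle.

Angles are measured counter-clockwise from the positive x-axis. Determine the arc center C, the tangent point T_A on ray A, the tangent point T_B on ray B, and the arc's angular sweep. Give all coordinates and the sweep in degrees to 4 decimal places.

bisector direction at 252.1426° = (-0.306649,-0.951823)
center distance |VC| = r/sin(θ/2) = 7.217494/sin(17.2511°) = 24.337389
C = V + |VC|·bis = (-36.2594,-0.6661)
T_A = V + ((C−V)·d_A)·d_A = V + 23.2426·d_A = (-42.1638,3.4849)
T_B = V + ((C−V)·d_B)·d_B = V + 23.2426·d_B = (-29.0424,-0.7425)
sweep = 180° − θ = 145.4978°

center=(-36.2594,-0.6661) T_A=(-42.1638,3.4849) T_B=(-29.0424,-0.7425) sweep=145.4978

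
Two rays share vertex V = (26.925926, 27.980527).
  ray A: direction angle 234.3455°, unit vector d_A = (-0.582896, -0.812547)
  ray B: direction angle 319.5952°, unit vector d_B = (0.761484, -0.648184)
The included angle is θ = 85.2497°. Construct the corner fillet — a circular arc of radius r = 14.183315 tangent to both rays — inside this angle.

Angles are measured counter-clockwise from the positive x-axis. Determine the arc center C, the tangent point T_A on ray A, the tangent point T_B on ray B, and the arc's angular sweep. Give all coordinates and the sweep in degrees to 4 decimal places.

center=(29.4676,7.1911) T_A=(17.9430,15.4585) T_B=(38.6610,17.9915) sweep=94.7503

bisector direction at 276.9703° = (0.121356,-0.992609)
center distance |VC| = r/sin(θ/2) = 14.183315/sin(42.6249°) = 20.944206
C = V + |VC|·bis = (29.4676,7.1911)
T_A = V + ((C−V)·d_A)·d_A = V + 15.4108·d_A = (17.9430,15.4585)
T_B = V + ((C−V)·d_B)·d_B = V + 15.4108·d_B = (38.6610,17.9915)
sweep = 180° − θ = 94.7503°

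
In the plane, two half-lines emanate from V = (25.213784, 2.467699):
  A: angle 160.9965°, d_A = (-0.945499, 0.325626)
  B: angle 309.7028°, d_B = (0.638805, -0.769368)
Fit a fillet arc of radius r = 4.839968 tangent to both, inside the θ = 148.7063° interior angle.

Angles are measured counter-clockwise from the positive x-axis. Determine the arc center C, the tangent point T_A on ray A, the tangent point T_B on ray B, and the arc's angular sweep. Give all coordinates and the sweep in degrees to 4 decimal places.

center=(22.3560,-1.6671) T_A=(23.9321,2.9091) T_B=(26.0798,1.4247) sweep=31.2937

bisector direction at 235.3496° = (-0.568567,-0.822637)
center distance |VC| = r/sin(θ/2) = 4.839968/sin(74.3531°) = 5.026228
C = V + |VC|·bis = (22.3560,-1.6671)
T_A = V + ((C−V)·d_A)·d_A = V + 1.3556·d_A = (23.9321,2.9091)
T_B = V + ((C−V)·d_B)·d_B = V + 1.3556·d_B = (26.0798,1.4247)
sweep = 180° − θ = 31.2937°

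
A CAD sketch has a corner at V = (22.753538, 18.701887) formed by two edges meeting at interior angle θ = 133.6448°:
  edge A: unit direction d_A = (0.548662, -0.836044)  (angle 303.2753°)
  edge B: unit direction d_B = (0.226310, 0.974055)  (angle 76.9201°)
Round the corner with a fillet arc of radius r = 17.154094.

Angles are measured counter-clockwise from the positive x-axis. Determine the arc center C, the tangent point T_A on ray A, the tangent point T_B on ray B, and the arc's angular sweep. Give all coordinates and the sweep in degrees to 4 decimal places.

center=(41.1247,21.9735) T_A=(26.7831,12.5617) T_B=(24.4156,25.8557) sweep=46.3552

bisector direction at 10.0977° = (0.984510,0.175327)
center distance |VC| = r/sin(θ/2) = 17.154094/sin(66.8224°) = 18.660170
C = V + |VC|·bis = (41.1247,21.9735)
T_A = V + ((C−V)·d_A)·d_A = V + 7.3443·d_A = (26.7831,12.5617)
T_B = V + ((C−V)·d_B)·d_B = V + 7.3443·d_B = (24.4156,25.8557)
sweep = 180° − θ = 46.3552°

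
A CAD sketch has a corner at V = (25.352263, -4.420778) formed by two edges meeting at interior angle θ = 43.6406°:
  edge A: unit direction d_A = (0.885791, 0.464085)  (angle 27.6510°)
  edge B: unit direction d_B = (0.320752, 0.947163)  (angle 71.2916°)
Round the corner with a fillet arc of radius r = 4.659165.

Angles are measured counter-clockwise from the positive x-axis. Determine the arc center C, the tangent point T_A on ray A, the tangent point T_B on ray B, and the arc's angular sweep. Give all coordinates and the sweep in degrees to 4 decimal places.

bisector direction at 49.4713° = (0.649829,0.760081)
center distance |VC| = r/sin(θ/2) = 4.659165/sin(21.8203°) = 12.534854
C = V + |VC|·bis = (33.4978,5.1067)
T_A = V + ((C−V)·d_A)·d_A = V + 11.6368·d_A = (35.6600,0.9797)
T_B = V + ((C−V)·d_B)·d_B = V + 11.6368·d_B = (29.0848,6.6012)
sweep = 180° − θ = 136.3594°

center=(33.4978,5.1067) T_A=(35.6600,0.9797) T_B=(29.0848,6.6012) sweep=136.3594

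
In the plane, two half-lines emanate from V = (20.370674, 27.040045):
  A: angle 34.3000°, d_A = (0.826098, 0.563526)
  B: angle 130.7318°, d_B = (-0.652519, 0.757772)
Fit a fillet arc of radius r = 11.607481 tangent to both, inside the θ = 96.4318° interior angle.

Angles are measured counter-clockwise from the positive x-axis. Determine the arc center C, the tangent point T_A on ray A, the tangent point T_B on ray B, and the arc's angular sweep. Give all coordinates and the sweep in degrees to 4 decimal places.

bisector direction at 82.5159° = (0.130251,0.991481)
center distance |VC| = r/sin(θ/2) = 11.607481/sin(48.2159°) = 15.566701
C = V + |VC|·bis = (22.3983,42.4741)
T_A = V + ((C−V)·d_A)·d_A = V + 10.3725·d_A = (28.9394,32.8852)
T_B = V + ((C−V)·d_B)·d_B = V + 10.3725·d_B = (13.6024,34.9000)
sweep = 180° − θ = 83.5682°

center=(22.3983,42.4741) T_A=(28.9394,32.8852) T_B=(13.6024,34.9000) sweep=83.5682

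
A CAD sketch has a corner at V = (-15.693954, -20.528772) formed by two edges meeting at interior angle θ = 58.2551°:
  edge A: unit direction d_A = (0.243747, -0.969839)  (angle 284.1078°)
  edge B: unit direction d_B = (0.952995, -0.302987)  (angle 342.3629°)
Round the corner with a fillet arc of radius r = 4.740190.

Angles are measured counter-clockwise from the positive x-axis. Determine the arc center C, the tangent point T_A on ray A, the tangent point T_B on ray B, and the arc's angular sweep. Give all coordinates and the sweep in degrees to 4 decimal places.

bisector direction at 313.2353° = (0.684997,-0.728546)
center distance |VC| = r/sin(θ/2) = 4.740190/sin(29.1275°) = 9.738340
C = V + |VC|·bis = (-9.0232,-27.6236)
T_A = V + ((C−V)·d_A)·d_A = V + 8.5068·d_A = (-13.6204,-28.7790)
T_B = V + ((C−V)·d_B)·d_B = V + 8.5068·d_B = (-7.5870,-23.1062)
sweep = 180° − θ = 121.7449°

center=(-9.0232,-27.6236) T_A=(-13.6204,-28.7790) T_B=(-7.5870,-23.1062) sweep=121.7449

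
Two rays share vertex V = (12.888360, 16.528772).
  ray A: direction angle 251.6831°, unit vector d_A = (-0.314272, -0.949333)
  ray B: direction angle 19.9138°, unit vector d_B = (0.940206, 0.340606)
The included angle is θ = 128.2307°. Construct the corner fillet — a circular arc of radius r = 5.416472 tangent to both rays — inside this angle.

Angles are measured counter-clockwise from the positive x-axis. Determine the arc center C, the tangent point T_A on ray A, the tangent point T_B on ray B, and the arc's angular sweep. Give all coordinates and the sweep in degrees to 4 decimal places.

center=(17.2044,12.3314) T_A=(12.0624,14.0336) T_B=(15.3595,17.4240) sweep=51.7693

bisector direction at 315.7985° = (0.716892,-0.697184)
center distance |VC| = r/sin(θ/2) = 5.416472/sin(64.1154°) = 6.020478
C = V + |VC|·bis = (17.2044,12.3314)
T_A = V + ((C−V)·d_A)·d_A = V + 2.6283·d_A = (12.0624,14.0336)
T_B = V + ((C−V)·d_B)·d_B = V + 2.6283·d_B = (15.3595,17.4240)
sweep = 180° − θ = 51.7693°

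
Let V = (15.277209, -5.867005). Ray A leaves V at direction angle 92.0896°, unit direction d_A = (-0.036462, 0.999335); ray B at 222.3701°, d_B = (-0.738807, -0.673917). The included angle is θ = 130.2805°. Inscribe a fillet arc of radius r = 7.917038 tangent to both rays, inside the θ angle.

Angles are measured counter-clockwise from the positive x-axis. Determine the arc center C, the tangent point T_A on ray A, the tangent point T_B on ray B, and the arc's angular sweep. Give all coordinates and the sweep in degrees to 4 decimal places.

center=(7.2317,-2.4899) T_A=(15.1435,-2.2012) T_B=(12.5671,-8.3391) sweep=49.7195

bisector direction at 157.2298° = (-0.922065,0.387035)
center distance |VC| = r/sin(θ/2) = 7.917038/sin(65.1402°) = 8.725551
C = V + |VC|·bis = (7.2317,-2.4899)
T_A = V + ((C−V)·d_A)·d_A = V + 3.6682·d_A = (15.1435,-2.2012)
T_B = V + ((C−V)·d_B)·d_B = V + 3.6682·d_B = (12.5671,-8.3391)
sweep = 180° − θ = 49.7195°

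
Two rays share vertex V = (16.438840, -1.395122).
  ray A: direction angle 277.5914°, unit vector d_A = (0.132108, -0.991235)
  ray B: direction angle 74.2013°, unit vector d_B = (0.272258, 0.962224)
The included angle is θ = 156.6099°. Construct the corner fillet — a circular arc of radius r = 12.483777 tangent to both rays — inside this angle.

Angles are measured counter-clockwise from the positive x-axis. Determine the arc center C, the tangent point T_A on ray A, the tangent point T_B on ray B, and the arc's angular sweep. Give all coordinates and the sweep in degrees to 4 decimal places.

bisector direction at 355.8964° = (0.997436,-0.071561)
center distance |VC| = r/sin(θ/2) = 12.483777/sin(78.3050°) = 12.748430
C = V + |VC|·bis = (29.1546,-2.3074)
T_A = V + ((C−V)·d_A)·d_A = V + 2.5841·d_A = (16.7802,-3.9566)
T_B = V + ((C−V)·d_B)·d_B = V + 2.5841·d_B = (17.1424,1.0914)
sweep = 180° − θ = 23.3901°

center=(29.1546,-2.3074) T_A=(16.7802,-3.9566) T_B=(17.1424,1.0914) sweep=23.3901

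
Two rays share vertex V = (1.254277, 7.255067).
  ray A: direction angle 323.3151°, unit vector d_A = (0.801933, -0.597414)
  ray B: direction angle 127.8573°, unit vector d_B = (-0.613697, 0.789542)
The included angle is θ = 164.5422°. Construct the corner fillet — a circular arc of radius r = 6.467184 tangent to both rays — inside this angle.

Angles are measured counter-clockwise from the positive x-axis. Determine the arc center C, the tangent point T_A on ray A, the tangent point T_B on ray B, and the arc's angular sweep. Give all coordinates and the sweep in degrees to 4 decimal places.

bisector direction at 45.5862° = (0.699835,0.714304)
center distance |VC| = r/sin(θ/2) = 6.467184/sin(82.2711°) = 6.526474
C = V + |VC|·bis = (5.8217,11.9170)
T_A = V + ((C−V)·d_A)·d_A = V + 0.8777·d_A = (1.9581,6.7307)
T_B = V + ((C−V)·d_B)·d_B = V + 0.8777·d_B = (0.7156,7.9481)
sweep = 180° − θ = 15.4578°

center=(5.8217,11.9170) T_A=(1.9581,6.7307) T_B=(0.7156,7.9481) sweep=15.4578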